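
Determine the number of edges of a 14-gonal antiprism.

An antiprism on an n-gon has two n-gon caps and 2n triangles: V = 2·14 = 28, E = 4·14 = 56, F = 2·14 + 2 = 30.

56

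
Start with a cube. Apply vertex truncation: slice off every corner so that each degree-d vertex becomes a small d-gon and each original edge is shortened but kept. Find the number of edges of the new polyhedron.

36

The base solid has V = 8, E = 12, F = 6.
Truncation replaces each original edge-end by a new vertex, so V′ = 2E = 24.
Each original edge survives, and each old vertex of degree d contributes d new edges; summing degrees gives Σd = 2E, so E′ = E + 2E = 3E = 36.
Each original face survives and each original vertex becomes one new face: F′ = F + V = 14.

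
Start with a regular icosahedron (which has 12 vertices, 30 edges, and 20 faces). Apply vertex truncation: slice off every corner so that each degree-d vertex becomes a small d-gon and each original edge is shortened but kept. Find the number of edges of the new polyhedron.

90

Truncation replaces each original edge-end by a new vertex, so V′ = 2E = 60.
Each original edge survives, and each old vertex of degree d contributes d new edges; summing degrees gives Σd = 2E, so E′ = E + 2E = 3E = 90.
Each original face survives and each original vertex becomes one new face: F′ = F + V = 32.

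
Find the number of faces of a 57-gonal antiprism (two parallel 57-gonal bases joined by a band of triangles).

116

An antiprism on an n-gon has two n-gon caps and 2n triangles: V = 2·57 = 114, E = 4·57 = 228, F = 2·57 + 2 = 116.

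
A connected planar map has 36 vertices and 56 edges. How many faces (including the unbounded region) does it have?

Euler's formula for a connected plane graph: V − E + F = 2, so F = 2 − 36 + 56 = 22.

22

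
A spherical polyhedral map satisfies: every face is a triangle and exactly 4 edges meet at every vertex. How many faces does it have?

Each face has 3 edges and each edge borders two faces, so 2E = 3F.
Each vertex has degree 4, so 4V = 2E and hence V = 3F/4.
Euler: V − E + F = 2 ⇒ (3F/4) − (3F/2) + F = 2.
Multiply by 8: (6 − 12 + 8)F = 16, i.e. 2F = 16.
So F = 8, E = 3·8/2 = 12, V = 3·8/4 = 6.

8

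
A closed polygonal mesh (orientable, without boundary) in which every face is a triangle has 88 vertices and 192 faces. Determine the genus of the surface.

5

Every face is a triangle, so 2E = 3·192 = 576, giving E = 288.
χ = V − E + F = 88 − 288 + 192 = -8.
For a closed orientable surface χ = 2 − 2g, so g = (2 − (-8))/2 = 5.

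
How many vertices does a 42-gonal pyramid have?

A pyramid on an n-gon base has one n-gon and n triangles: V = 42 + 1 = 43, E = 2·42 = 84, F = 42 + 1 = 43.

43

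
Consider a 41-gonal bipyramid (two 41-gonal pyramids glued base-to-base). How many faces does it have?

82

A bipyramid over an n-gon has 2n triangular faces and n + 2 vertices: V = 41 + 2 = 43, E = 3·41 = 123, F = 2·41 = 82.
Check: V − E + F = 43 − 123 + 82 = 2.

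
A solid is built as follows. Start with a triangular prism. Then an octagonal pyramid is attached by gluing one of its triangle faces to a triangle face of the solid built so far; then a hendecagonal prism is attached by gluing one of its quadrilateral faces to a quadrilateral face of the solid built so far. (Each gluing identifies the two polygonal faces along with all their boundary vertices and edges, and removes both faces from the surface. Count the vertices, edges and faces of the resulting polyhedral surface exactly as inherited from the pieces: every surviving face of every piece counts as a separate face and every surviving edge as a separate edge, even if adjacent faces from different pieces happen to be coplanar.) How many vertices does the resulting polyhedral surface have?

30

A triangular prism: V=6, E=9, F=5.
Attach an octagonal pyramid (V=9, E=16, F=9) along a 3-gon: merge 3 vertices and 3 edges, delete both glued faces → V=12, E=22, F=12.
Attach a hendecagonal prism (V=22, E=33, F=13) along a 4-gon: merge 4 vertices and 4 edges, delete both glued faces → V=30, E=51, F=23.
Check: V − E + F = 30 − 51 + 23 = 2.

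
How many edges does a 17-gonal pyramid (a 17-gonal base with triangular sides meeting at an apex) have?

A pyramid on an n-gon base has one n-gon and n triangles: V = 17 + 1 = 18, E = 2·17 = 34, F = 17 + 1 = 18.

34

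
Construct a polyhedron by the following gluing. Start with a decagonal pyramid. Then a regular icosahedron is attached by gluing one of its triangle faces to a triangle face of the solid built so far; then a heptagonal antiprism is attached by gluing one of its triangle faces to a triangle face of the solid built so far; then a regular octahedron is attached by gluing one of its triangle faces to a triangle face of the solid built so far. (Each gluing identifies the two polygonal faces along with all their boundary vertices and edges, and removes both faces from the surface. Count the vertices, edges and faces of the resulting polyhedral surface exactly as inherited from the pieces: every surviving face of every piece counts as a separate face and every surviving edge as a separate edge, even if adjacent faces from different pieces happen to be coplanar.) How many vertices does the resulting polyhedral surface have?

34

A decagonal pyramid: V=11, E=20, F=11.
Attach a regular icosahedron (V=12, E=30, F=20) along a 3-gon: merge 3 vertices and 3 edges, delete both glued faces → V=20, E=47, F=29.
Attach a heptagonal antiprism (V=14, E=28, F=16) along a 3-gon: merge 3 vertices and 3 edges, delete both glued faces → V=31, E=72, F=43.
Attach a regular octahedron (V=6, E=12, F=8) along a 3-gon: merge 3 vertices and 3 edges, delete both glued faces → V=34, E=81, F=49.
Check: V − E + F = 34 − 81 + 49 = 2.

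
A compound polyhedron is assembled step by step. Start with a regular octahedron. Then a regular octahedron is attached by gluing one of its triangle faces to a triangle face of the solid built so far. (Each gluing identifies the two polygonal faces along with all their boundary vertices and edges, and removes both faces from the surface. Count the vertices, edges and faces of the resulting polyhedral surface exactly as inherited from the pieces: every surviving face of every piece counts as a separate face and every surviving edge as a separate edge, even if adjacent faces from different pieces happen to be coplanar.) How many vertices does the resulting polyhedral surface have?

9

A regular octahedron: V=6, E=12, F=8.
Attach a regular octahedron (V=6, E=12, F=8) along a 3-gon: merge 3 vertices and 3 edges, delete both glued faces → V=9, E=21, F=14.
Check: V − E + F = 9 − 21 + 14 = 2.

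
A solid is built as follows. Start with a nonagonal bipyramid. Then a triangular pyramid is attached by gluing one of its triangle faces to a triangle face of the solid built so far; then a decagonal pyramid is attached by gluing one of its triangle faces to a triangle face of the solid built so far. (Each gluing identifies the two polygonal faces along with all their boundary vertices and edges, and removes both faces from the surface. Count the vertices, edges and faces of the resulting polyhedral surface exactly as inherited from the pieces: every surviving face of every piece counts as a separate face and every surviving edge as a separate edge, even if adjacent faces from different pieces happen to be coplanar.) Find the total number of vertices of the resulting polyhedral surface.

20

A nonagonal bipyramid: V=11, E=27, F=18.
Attach a triangular pyramid (V=4, E=6, F=4) along a 3-gon: merge 3 vertices and 3 edges, delete both glued faces → V=12, E=30, F=20.
Attach a decagonal pyramid (V=11, E=20, F=11) along a 3-gon: merge 3 vertices and 3 edges, delete both glued faces → V=20, E=47, F=29.
Check: V − E + F = 20 − 47 + 29 = 2.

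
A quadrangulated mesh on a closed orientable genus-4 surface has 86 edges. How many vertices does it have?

37

χ = 2 − 2·4 = -6, and every face is a square so 4F = 2E.
F = 2E/4 = 43. Then V = -6 + E − F = -6 + 86 − 43 = 37.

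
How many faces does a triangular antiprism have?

8

An antiprism on an n-gon has two n-gon caps and 2n triangles: V = 2·3 = 6, E = 4·3 = 12, F = 2·3 + 2 = 8.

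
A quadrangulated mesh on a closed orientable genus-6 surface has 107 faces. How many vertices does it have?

97

χ = 2 − 2·6 = -10, and every face is a square so 4F = 2E.
E = 4·107/2 = 214. Then V = -10 + E − F = -10 + 214 − 107 = 97.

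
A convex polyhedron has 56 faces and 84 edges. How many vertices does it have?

30

Here V − E + F = 2.
V = 2 + E − F = 2 + 84 − 56 = 30.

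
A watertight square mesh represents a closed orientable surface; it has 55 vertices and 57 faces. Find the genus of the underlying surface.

Every face is a square, so 2E = 4·57 = 228, giving E = 114.
χ = V − E + F = 55 − 114 + 57 = -2.
For a closed orientable surface χ = 2 − 2g, so g = (2 − (-2))/2 = 2.

2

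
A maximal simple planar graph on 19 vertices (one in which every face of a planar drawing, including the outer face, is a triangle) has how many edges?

51

In a plane triangulation 3F = 2E and V − E + F = 2, so E = 3V − 6 = 3·19 − 6 = 51.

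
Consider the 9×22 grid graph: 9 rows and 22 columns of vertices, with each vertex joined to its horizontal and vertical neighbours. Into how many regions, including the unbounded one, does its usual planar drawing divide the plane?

169

The grid has V = 9·22 = 198 vertices and E = 9·21 + 22·8 = 365 edges.
F = 2 − V + E = 2 − 198 + 365 = 169.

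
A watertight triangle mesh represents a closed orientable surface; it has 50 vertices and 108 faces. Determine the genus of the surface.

3

Every face is a triangle, so 2E = 3·108 = 324, giving E = 162.
χ = V − E + F = 50 − 162 + 108 = -4.
For a closed orientable surface χ = 2 − 2g, so g = (2 − (-4))/2 = 3.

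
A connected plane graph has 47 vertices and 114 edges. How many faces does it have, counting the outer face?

Euler's formula for a connected plane graph: V − E + F = 2, so F = 2 − 47 + 114 = 69.

69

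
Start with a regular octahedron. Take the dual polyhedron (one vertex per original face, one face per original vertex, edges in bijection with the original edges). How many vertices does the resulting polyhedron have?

8

The base solid has V = 6, E = 12, F = 8.
The dual swaps V and F and preserves E: V′ = F = 8, E′ = E = 12, F′ = V = 6.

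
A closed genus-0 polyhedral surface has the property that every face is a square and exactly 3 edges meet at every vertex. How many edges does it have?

12

Each face has 4 edges and each edge borders two faces, so 2E = 4F.
Each vertex has degree 3, so 3V = 2E and hence V = 4F/3.
Euler: V − E + F = 2 ⇒ (4F/3) − (4F/2) + F = 2.
Multiply by 6: (8 − 12 + 6)F = 12, i.e. 2F = 12.
So F = 6, E = 4·6/2 = 12, V = 4·6/3 = 8.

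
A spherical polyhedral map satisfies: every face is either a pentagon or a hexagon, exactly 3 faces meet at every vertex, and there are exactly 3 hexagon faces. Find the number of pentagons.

Let x be the number of pentagons; then F = 3 + x.
Edge–face incidences: 2E = 6·3 + 5·x = 18 + 5x.
Every vertex has degree 3, so 3V = 2E.
Euler: V − E + F = 2 ⇒ (2E)/3 − E + (3 + x) = 2.
Multiply by 6: 2·(2E) − 3·(2E) + 6·(3 + x) = 12, i.e. 18 + 6x − (18 + 5x) = 12.
Collecting terms: x = 12.
Then 2E = 18 + 5·12 = 78, so E = 39, V = 2E/3 = 26, F = 3 + 12 = 15.

12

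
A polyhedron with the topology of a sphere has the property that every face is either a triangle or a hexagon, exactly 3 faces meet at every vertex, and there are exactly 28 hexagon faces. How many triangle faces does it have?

Let x be the number of triangles; then F = 28 + x.
Edge–face incidences: 2E = 6·28 + 3·x = 168 + 3x.
Every vertex has degree 3, so 3V = 2E.
Euler: V − E + F = 2 ⇒ (2E)/3 − E + (28 + x) = 2.
Multiply by 6: 2·(2E) − 3·(2E) + 6·(28 + x) = 12, i.e. 168 + 6x − (168 + 3x) = 12.
Collecting terms: 3x = 12, so x = 4.
Then 2E = 168 + 3·4 = 180, so E = 90, V = 2E/3 = 60, F = 28 + 4 = 32.

4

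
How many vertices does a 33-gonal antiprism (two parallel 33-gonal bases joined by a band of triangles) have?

66

An antiprism on an n-gon has two n-gon caps and 2n triangles: V = 2·33 = 66, E = 4·33 = 132, F = 2·33 + 2 = 68.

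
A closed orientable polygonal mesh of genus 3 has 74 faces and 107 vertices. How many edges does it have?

For a closed orientable surface of genus 3, χ = 2 − 2·3 = -4.
E = V + F − (-4) = 107 + 74 − (-4) = 185.

185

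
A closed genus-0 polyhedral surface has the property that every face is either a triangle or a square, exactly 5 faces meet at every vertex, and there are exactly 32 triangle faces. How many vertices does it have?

24

Let x be the number of squares; then F = 32 + x.
Edge–face incidences: 2E = 3·32 + 4·x = 96 + 4x.
Every vertex has degree 5, so 5V = 2E.
Euler: V − E + F = 2 ⇒ (2E)/5 − E + (32 + x) = 2.
Multiply by 10: 2·(2E) − 5·(2E) + 10·(32 + x) = 20, i.e. 320 + 10x − 3·(96 + 4x) = 20.
Collecting terms: −2x + 32 = 20, so −2x = −12, so x = 6.
Then 2E = 96 + 4·6 = 120, so E = 60, V = 2E/5 = 24, F = 32 + 6 = 38.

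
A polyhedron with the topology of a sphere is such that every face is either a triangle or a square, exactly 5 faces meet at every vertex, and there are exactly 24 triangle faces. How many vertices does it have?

Let x be the number of squares; then F = 24 + x.
Edge–face incidences: 2E = 3·24 + 4·x = 72 + 4x.
Every vertex has degree 5, so 5V = 2E.
Euler: V − E + F = 2 ⇒ (2E)/5 − E + (24 + x) = 2.
Multiply by 10: 2·(2E) − 5·(2E) + 10·(24 + x) = 20, i.e. 240 + 10x − 3·(72 + 4x) = 20.
Collecting terms: −2x + 24 = 20, so −2x = −4, so x = 2.
Then 2E = 72 + 4·2 = 80, so E = 40, V = 2E/5 = 16, F = 24 + 2 = 26.

16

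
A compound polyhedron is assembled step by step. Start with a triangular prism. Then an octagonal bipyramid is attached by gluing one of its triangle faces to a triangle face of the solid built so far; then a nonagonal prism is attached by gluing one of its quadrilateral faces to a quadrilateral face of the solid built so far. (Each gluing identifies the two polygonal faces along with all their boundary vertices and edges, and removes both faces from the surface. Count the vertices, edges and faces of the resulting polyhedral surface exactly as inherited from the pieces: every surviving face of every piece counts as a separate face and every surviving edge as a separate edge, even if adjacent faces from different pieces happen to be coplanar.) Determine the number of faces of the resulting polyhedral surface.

A triangular prism: V=6, E=9, F=5.
Attach an octagonal bipyramid (V=10, E=24, F=16) along a 3-gon: merge 3 vertices and 3 edges, delete both glued faces → V=13, E=30, F=19.
Attach a nonagonal prism (V=18, E=27, F=11) along a 4-gon: merge 4 vertices and 4 edges, delete both glued faces → V=27, E=53, F=28.
Check: V − E + F = 27 − 53 + 28 = 2.

28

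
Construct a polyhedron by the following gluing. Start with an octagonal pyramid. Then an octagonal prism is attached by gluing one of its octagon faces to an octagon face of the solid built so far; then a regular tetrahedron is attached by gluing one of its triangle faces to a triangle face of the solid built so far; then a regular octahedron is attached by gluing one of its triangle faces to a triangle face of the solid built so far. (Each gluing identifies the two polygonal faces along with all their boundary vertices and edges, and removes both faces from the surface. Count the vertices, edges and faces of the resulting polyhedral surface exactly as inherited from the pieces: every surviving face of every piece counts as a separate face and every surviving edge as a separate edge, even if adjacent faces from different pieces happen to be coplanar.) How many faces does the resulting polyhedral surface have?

25

An octagonal pyramid: V=9, E=16, F=9.
Attach an octagonal prism (V=16, E=24, F=10) along an 8-gon: merge 8 vertices and 8 edges, delete both glued faces → V=17, E=32, F=17.
Attach a regular tetrahedron (V=4, E=6, F=4) along a 3-gon: merge 3 vertices and 3 edges, delete both glued faces → V=18, E=35, F=19.
Attach a regular octahedron (V=6, E=12, F=8) along a 3-gon: merge 3 vertices and 3 edges, delete both glued faces → V=21, E=44, F=25.
Check: V − E + F = 21 − 44 + 25 = 2.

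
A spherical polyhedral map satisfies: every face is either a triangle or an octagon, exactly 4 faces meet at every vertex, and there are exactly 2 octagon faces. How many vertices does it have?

16

Let x be the number of triangles; then F = 2 + x.
Edge–face incidences: 2E = 8·2 + 3·x = 16 + 3x.
Every vertex has degree 4, so 4V = 2E.
Euler: V − E + F = 2 ⇒ (2E)/4 − E + (2 + x) = 2.
Multiply by 8: 2·(2E) − 4·(2E) + 8·(2 + x) = 16, i.e. 16 + 8x − 2·(16 + 3x) = 16.
Collecting terms: 2x − 16 = 16, so 2x = 32, so x = 16.
Then 2E = 16 + 3·16 = 64, so E = 32, V = 2E/4 = 16, F = 2 + 16 = 18.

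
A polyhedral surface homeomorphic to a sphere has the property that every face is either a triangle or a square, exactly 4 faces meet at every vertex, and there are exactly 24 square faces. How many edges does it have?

Let x be the number of triangles; then F = 24 + x.
Edge–face incidences: 2E = 4·24 + 3·x = 96 + 3x.
Every vertex has degree 4, so 4V = 2E.
Euler: V − E + F = 2 ⇒ (2E)/4 − E + (24 + x) = 2.
Multiply by 8: 2·(2E) − 4·(2E) + 8·(24 + x) = 16, i.e. 192 + 8x − 2·(96 + 3x) = 16.
Collecting terms: 2x = 16, so x = 8.
Then 2E = 96 + 3·8 = 120, so E = 60, V = 2E/4 = 30, F = 24 + 8 = 32.

60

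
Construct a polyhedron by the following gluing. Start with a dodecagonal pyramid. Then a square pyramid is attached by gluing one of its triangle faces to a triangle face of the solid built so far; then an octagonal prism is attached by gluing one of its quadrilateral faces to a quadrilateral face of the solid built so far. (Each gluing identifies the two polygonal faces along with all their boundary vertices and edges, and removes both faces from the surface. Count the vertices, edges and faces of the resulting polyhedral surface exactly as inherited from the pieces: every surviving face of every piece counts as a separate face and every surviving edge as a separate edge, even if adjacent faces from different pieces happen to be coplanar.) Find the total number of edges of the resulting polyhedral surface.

49

A dodecagonal pyramid: V=13, E=24, F=13.
Attach a square pyramid (V=5, E=8, F=5) along a 3-gon: merge 3 vertices and 3 edges, delete both glued faces → V=15, E=29, F=16.
Attach an octagonal prism (V=16, E=24, F=10) along a 4-gon: merge 4 vertices and 4 edges, delete both glued faces → V=27, E=49, F=24.
Check: V − E + F = 27 − 49 + 24 = 2.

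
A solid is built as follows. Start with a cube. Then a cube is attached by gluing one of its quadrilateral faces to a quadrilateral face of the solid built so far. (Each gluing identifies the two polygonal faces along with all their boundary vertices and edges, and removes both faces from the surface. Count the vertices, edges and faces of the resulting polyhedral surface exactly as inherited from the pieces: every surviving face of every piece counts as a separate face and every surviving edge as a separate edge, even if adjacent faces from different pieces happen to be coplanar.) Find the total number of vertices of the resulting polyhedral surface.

A cube: V=8, E=12, F=6.
Attach a cube (V=8, E=12, F=6) along a 4-gon: merge 4 vertices and 4 edges, delete both glued faces → V=12, E=20, F=10.
Check: V − E + F = 12 − 20 + 10 = 2.

12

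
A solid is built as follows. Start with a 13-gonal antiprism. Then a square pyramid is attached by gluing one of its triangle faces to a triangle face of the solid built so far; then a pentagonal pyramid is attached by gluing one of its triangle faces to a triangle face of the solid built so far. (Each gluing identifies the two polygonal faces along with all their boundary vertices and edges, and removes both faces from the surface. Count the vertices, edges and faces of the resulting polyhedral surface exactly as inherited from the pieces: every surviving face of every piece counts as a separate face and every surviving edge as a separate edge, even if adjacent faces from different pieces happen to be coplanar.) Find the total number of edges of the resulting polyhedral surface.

64

A 13-gonal antiprism: V=26, E=52, F=28.
Attach a square pyramid (V=5, E=8, F=5) along a 3-gon: merge 3 vertices and 3 edges, delete both glued faces → V=28, E=57, F=31.
Attach a pentagonal pyramid (V=6, E=10, F=6) along a 3-gon: merge 3 vertices and 3 edges, delete both glued faces → V=31, E=64, F=35.
Check: V − E + F = 31 − 64 + 35 = 2.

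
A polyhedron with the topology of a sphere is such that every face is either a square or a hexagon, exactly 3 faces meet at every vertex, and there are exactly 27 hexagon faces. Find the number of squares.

6

Let x be the number of squares; then F = 27 + x.
Edge–face incidences: 2E = 6·27 + 4·x = 162 + 4x.
Every vertex has degree 3, so 3V = 2E.
Euler: V − E + F = 2 ⇒ (2E)/3 − E + (27 + x) = 2.
Multiply by 6: 2·(2E) − 3·(2E) + 6·(27 + x) = 12, i.e. 162 + 6x − (162 + 4x) = 12.
Collecting terms: 2x = 12, so x = 6.
Then 2E = 162 + 4·6 = 186, so E = 93, V = 2E/3 = 62, F = 27 + 6 = 33.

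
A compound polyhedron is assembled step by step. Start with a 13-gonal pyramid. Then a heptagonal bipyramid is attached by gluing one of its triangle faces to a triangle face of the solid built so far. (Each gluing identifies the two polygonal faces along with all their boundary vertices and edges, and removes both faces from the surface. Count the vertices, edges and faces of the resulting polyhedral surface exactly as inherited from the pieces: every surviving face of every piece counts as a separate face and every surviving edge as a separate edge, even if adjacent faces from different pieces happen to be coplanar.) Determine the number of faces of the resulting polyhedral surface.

A 13-gonal pyramid: V=14, E=26, F=14.
Attach a heptagonal bipyramid (V=9, E=21, F=14) along a 3-gon: merge 3 vertices and 3 edges, delete both glued faces → V=20, E=44, F=26.
Check: V − E + F = 20 − 44 + 26 = 2.

26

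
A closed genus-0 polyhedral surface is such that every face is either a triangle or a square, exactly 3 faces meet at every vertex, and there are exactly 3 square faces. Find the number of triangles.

2

Let x be the number of triangles; then F = 3 + x.
Edge–face incidences: 2E = 4·3 + 3·x = 12 + 3x.
Every vertex has degree 3, so 3V = 2E.
Euler: V − E + F = 2 ⇒ (2E)/3 − E + (3 + x) = 2.
Multiply by 6: 2·(2E) − 3·(2E) + 6·(3 + x) = 12, i.e. 18 + 6x − (12 + 3x) = 12.
Collecting terms: 3x + 6 = 12, so 3x = 6, so x = 2.
Then 2E = 12 + 3·2 = 18, so E = 9, V = 2E/3 = 6, F = 3 + 2 = 5.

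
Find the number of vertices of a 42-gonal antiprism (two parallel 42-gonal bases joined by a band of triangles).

An antiprism on an n-gon has two n-gon caps and 2n triangles: V = 2·42 = 84, E = 4·42 = 168, F = 2·42 + 2 = 86.

84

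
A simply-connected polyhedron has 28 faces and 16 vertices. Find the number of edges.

Here V − E + F = 2.
E = V + F − (2) = 16 + 28 − (2) = 42.

42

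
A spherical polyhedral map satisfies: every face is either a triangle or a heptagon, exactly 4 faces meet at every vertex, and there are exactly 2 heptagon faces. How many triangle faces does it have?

14

Let x be the number of triangles; then F = 2 + x.
Edge–face incidences: 2E = 7·2 + 3·x = 14 + 3x.
Every vertex has degree 4, so 4V = 2E.
Euler: V − E + F = 2 ⇒ (2E)/4 − E + (2 + x) = 2.
Multiply by 8: 2·(2E) − 4·(2E) + 8·(2 + x) = 16, i.e. 16 + 8x − 2·(14 + 3x) = 16.
Collecting terms: 2x − 12 = 16, so 2x = 28, so x = 14.
Then 2E = 14 + 3·14 = 56, so E = 28, V = 2E/4 = 14, F = 2 + 14 = 16.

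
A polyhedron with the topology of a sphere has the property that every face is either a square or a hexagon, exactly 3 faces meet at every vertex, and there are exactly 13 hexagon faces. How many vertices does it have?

34

Let x be the number of squares; then F = 13 + x.
Edge–face incidences: 2E = 6·13 + 4·x = 78 + 4x.
Every vertex has degree 3, so 3V = 2E.
Euler: V − E + F = 2 ⇒ (2E)/3 − E + (13 + x) = 2.
Multiply by 6: 2·(2E) − 3·(2E) + 6·(13 + x) = 12, i.e. 78 + 6x − (78 + 4x) = 12.
Collecting terms: 2x = 12, so x = 6.
Then 2E = 78 + 4·6 = 102, so E = 51, V = 2E/3 = 34, F = 13 + 6 = 19.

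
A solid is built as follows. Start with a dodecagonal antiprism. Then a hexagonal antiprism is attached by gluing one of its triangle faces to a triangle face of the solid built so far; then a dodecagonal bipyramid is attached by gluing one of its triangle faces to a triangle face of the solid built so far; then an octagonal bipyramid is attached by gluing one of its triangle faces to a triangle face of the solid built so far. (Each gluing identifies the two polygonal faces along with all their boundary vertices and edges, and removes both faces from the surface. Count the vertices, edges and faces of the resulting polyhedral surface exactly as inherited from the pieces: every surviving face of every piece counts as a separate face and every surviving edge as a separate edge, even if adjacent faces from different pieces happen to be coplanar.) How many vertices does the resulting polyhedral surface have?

51

A dodecagonal antiprism: V=24, E=48, F=26.
Attach a hexagonal antiprism (V=12, E=24, F=14) along a 3-gon: merge 3 vertices and 3 edges, delete both glued faces → V=33, E=69, F=38.
Attach a dodecagonal bipyramid (V=14, E=36, F=24) along a 3-gon: merge 3 vertices and 3 edges, delete both glued faces → V=44, E=102, F=60.
Attach an octagonal bipyramid (V=10, E=24, F=16) along a 3-gon: merge 3 vertices and 3 edges, delete both glued faces → V=51, E=123, F=74.
Check: V − E + F = 51 − 123 + 74 = 2.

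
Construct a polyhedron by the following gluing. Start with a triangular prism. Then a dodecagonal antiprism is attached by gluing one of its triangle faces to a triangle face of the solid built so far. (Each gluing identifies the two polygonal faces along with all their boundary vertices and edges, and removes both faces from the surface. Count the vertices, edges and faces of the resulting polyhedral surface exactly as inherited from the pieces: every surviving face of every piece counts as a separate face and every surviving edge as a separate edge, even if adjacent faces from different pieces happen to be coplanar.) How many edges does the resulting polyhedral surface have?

A triangular prism: V=6, E=9, F=5.
Attach a dodecagonal antiprism (V=24, E=48, F=26) along a 3-gon: merge 3 vertices and 3 edges, delete both glued faces → V=27, E=54, F=29.
Check: V − E + F = 27 − 54 + 29 = 2.

54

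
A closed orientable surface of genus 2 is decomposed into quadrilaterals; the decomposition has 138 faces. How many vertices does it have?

χ = 2 − 2·2 = -2, and every face is a square so 4F = 2E.
E = 4·138/2 = 276. Then V = -2 + E − F = -2 + 276 − 138 = 136.

136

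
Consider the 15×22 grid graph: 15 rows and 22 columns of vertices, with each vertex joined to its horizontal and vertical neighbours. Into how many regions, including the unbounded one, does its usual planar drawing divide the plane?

295

The grid has V = 15·22 = 330 vertices and E = 15·21 + 22·14 = 623 edges.
F = 2 − V + E = 2 − 330 + 623 = 295.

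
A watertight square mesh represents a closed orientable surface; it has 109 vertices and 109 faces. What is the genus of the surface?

1

Every face is a square, so 2E = 4·109 = 436, giving E = 218.
χ = V − E + F = 109 − 218 + 109 = 0.
For a closed orientable surface χ = 2 − 2g, so g = (2 − (0))/2 = 1.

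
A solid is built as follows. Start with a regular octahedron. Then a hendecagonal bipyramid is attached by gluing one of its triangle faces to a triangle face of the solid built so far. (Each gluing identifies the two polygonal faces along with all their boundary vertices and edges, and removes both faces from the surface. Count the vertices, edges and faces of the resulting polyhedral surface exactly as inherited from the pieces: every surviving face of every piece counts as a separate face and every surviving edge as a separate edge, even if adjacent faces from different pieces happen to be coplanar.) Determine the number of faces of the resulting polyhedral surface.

28

A regular octahedron: V=6, E=12, F=8.
Attach a hendecagonal bipyramid (V=13, E=33, F=22) along a 3-gon: merge 3 vertices and 3 edges, delete both glued faces → V=16, E=42, F=28.
Check: V − E + F = 16 − 42 + 28 = 2.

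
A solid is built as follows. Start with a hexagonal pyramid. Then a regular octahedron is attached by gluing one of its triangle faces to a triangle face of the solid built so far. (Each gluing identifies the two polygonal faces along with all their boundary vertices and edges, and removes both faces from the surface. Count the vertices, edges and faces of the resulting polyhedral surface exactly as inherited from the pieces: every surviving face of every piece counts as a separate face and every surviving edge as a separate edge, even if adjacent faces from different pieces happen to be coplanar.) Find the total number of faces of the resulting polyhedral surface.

A hexagonal pyramid: V=7, E=12, F=7.
Attach a regular octahedron (V=6, E=12, F=8) along a 3-gon: merge 3 vertices and 3 edges, delete both glued faces → V=10, E=21, F=13.
Check: V − E + F = 10 − 21 + 13 = 2.

13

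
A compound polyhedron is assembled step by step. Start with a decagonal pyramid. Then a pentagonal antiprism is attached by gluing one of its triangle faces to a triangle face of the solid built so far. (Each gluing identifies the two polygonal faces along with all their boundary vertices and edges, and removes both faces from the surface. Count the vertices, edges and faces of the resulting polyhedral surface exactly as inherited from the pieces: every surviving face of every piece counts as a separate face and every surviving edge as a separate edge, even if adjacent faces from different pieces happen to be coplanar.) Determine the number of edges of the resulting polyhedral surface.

37

A decagonal pyramid: V=11, E=20, F=11.
Attach a pentagonal antiprism (V=10, E=20, F=12) along a 3-gon: merge 3 vertices and 3 edges, delete both glued faces → V=18, E=37, F=21.
Check: V − E + F = 18 − 37 + 21 = 2.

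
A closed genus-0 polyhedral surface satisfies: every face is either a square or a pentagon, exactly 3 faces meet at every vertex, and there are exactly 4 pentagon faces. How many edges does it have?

18

Let x be the number of squares; then F = 4 + x.
Edge–face incidences: 2E = 5·4 + 4·x = 20 + 4x.
Every vertex has degree 3, so 3V = 2E.
Euler: V − E + F = 2 ⇒ (2E)/3 − E + (4 + x) = 2.
Multiply by 6: 2·(2E) − 3·(2E) + 6·(4 + x) = 12, i.e. 24 + 6x − (20 + 4x) = 12.
Collecting terms: 2x + 4 = 12, so 2x = 8, so x = 4.
Then 2E = 20 + 4·4 = 36, so E = 18, V = 2E/3 = 12, F = 4 + 4 = 8.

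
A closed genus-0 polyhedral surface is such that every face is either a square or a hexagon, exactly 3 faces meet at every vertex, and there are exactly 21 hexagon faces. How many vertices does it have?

Let x be the number of squares; then F = 21 + x.
Edge–face incidences: 2E = 6·21 + 4·x = 126 + 4x.
Every vertex has degree 3, so 3V = 2E.
Euler: V − E + F = 2 ⇒ (2E)/3 − E + (21 + x) = 2.
Multiply by 6: 2·(2E) − 3·(2E) + 6·(21 + x) = 12, i.e. 126 + 6x − (126 + 4x) = 12.
Collecting terms: 2x = 12, so x = 6.
Then 2E = 126 + 4·6 = 150, so E = 75, V = 2E/3 = 50, F = 21 + 6 = 27.

50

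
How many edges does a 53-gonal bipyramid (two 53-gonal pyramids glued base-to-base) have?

159

A bipyramid over an n-gon has 2n triangular faces and n + 2 vertices: V = 53 + 2 = 55, E = 3·53 = 159, F = 2·53 = 106.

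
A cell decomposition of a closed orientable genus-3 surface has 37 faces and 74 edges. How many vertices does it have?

33

For a closed orientable surface of genus 3, χ = 2 − 2·3 = -4.
V = -4 + E − F = -4 + 74 − 37 = 33.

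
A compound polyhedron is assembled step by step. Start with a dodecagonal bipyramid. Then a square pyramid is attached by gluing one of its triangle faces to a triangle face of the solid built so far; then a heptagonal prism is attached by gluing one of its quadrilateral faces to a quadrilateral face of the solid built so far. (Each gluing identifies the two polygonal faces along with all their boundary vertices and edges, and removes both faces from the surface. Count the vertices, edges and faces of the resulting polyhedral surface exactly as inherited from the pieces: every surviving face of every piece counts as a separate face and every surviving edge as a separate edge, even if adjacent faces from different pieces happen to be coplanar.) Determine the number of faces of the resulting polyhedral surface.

A dodecagonal bipyramid: V=14, E=36, F=24.
Attach a square pyramid (V=5, E=8, F=5) along a 3-gon: merge 3 vertices and 3 edges, delete both glued faces → V=16, E=41, F=27.
Attach a heptagonal prism (V=14, E=21, F=9) along a 4-gon: merge 4 vertices and 4 edges, delete both glued faces → V=26, E=58, F=34.
Check: V − E + F = 26 − 58 + 34 = 2.

34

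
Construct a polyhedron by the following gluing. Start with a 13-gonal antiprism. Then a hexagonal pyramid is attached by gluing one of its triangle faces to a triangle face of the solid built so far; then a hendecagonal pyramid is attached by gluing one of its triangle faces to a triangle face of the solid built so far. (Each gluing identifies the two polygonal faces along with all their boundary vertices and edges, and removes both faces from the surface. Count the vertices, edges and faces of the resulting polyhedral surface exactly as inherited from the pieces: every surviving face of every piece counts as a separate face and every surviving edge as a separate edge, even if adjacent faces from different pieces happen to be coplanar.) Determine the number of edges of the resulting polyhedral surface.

A 13-gonal antiprism: V=26, E=52, F=28.
Attach a hexagonal pyramid (V=7, E=12, F=7) along a 3-gon: merge 3 vertices and 3 edges, delete both glued faces → V=30, E=61, F=33.
Attach a hendecagonal pyramid (V=12, E=22, F=12) along a 3-gon: merge 3 vertices and 3 edges, delete both glued faces → V=39, E=80, F=43.
Check: V − E + F = 39 − 80 + 43 = 2.

80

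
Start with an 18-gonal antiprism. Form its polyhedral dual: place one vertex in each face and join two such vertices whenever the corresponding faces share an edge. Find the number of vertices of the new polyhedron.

The base solid has V = 36, E = 72, F = 38.
The dual swaps V and F and preserves E: V′ = F = 38, E′ = E = 72, F′ = V = 36.

38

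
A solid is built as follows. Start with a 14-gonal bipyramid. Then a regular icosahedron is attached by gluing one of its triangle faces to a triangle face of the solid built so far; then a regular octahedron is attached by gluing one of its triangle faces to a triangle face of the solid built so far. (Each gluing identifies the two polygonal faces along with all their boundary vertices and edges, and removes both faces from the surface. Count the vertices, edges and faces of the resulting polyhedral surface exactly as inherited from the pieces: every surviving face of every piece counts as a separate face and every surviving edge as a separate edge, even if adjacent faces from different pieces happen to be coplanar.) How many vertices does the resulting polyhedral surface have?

A 14-gonal bipyramid: V=16, E=42, F=28.
Attach a regular icosahedron (V=12, E=30, F=20) along a 3-gon: merge 3 vertices and 3 edges, delete both glued faces → V=25, E=69, F=46.
Attach a regular octahedron (V=6, E=12, F=8) along a 3-gon: merge 3 vertices and 3 edges, delete both glued faces → V=28, E=78, F=52.
Check: V − E + F = 28 − 78 + 52 = 2.

28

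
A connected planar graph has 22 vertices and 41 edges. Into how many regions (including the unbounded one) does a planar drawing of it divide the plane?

21

Euler's formula for a connected plane graph: V − E + F = 2, so F = 2 − 22 + 41 = 21.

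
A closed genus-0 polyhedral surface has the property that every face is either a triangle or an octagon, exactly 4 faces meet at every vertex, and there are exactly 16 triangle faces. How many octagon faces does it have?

2

Let x be the number of octagons; then F = 16 + x.
Edge–face incidences: 2E = 3·16 + 8·x = 48 + 8x.
Every vertex has degree 4, so 4V = 2E.
Euler: V − E + F = 2 ⇒ (2E)/4 − E + (16 + x) = 2.
Multiply by 8: 2·(2E) − 4·(2E) + 8·(16 + x) = 16, i.e. 128 + 8x − 2·(48 + 8x) = 16.
Collecting terms: −8x + 32 = 16, so −8x = −16, so x = 2.
Then 2E = 48 + 8·2 = 64, so E = 32, V = 2E/4 = 16, F = 16 + 2 = 18.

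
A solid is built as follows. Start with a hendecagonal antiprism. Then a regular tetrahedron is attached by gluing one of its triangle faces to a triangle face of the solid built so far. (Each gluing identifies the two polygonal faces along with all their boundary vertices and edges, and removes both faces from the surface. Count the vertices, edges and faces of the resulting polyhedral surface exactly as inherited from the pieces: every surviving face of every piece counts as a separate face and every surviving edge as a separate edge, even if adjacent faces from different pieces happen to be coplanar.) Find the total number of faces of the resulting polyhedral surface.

26

A hendecagonal antiprism: V=22, E=44, F=24.
Attach a regular tetrahedron (V=4, E=6, F=4) along a 3-gon: merge 3 vertices and 3 edges, delete both glued faces → V=23, E=47, F=26.
Check: V − E + F = 23 − 47 + 26 = 2.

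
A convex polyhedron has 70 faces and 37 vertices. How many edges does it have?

105

Here V − E + F = 2.
E = V + F − (2) = 37 + 70 − (2) = 105.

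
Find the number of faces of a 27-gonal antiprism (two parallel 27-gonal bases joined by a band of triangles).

An antiprism on an n-gon has two n-gon caps and 2n triangles: V = 2·27 = 54, E = 4·27 = 108, F = 2·27 + 2 = 56.

56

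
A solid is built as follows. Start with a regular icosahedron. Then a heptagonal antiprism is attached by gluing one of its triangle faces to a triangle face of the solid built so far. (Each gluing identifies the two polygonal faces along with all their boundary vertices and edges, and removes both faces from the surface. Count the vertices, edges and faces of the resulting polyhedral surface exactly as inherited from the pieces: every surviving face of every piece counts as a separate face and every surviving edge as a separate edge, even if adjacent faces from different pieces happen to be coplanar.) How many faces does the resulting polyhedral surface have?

A regular icosahedron: V=12, E=30, F=20.
Attach a heptagonal antiprism (V=14, E=28, F=16) along a 3-gon: merge 3 vertices and 3 edges, delete both glued faces → V=23, E=55, F=34.
Check: V − E + F = 23 − 55 + 34 = 2.

34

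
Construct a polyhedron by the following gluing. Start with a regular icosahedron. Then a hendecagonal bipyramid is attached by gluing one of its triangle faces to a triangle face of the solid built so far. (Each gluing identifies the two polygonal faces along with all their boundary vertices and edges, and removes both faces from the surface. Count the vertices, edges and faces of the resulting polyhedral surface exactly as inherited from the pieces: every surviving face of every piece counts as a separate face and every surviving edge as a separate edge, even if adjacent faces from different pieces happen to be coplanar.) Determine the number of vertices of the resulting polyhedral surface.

22

A regular icosahedron: V=12, E=30, F=20.
Attach a hendecagonal bipyramid (V=13, E=33, F=22) along a 3-gon: merge 3 vertices and 3 edges, delete both glued faces → V=22, E=60, F=40.
Check: V − E + F = 22 − 60 + 40 = 2.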